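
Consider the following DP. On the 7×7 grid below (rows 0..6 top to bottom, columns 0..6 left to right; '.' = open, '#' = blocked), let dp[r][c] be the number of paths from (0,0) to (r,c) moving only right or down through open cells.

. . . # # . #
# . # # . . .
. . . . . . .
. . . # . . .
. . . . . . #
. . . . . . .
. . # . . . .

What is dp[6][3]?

r\c   0   1   2   3   4   5   6
  0   1   1   1   0   0   0   0
  1   0   1   0   0   0   0   0
  2   0   1   1   1   1   1   1
  3   0   1   2   0   1   2   3
  4   0   1   3   3   4   6   0
  5   0   1   4   7  11  17  17
  6   0   1   0   7  18  35  52

7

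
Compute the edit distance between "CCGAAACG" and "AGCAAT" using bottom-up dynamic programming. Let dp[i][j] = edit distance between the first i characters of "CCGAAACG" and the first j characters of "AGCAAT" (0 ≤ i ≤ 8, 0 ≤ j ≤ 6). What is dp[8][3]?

   ''  A  G  C  A  A  T
''  0  1  2  3  4  5  6
 C  1  1  2  2  3  4  5
 C  2  2  2  2  3  4  5
 G  3  3  2  3  3  4  5
 A  4  3  3  3  3  3  4
 A  5  4  4  4  3  3  4
 A  6  5  5  5  4  3  4
 C  7  6  6  5  5  4  4
 G  8  7  6  6  6  5  5

6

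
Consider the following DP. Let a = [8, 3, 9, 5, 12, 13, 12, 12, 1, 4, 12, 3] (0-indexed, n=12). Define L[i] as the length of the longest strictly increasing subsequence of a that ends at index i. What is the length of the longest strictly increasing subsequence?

   i    0    1    2    3    4    5    6    7    8    9   10   11
a[i]    8    3    9    5   12   13   12   12    1    4   12    3
L[i]    1    1    2    2    3    4    3    3    1    2    3    2

4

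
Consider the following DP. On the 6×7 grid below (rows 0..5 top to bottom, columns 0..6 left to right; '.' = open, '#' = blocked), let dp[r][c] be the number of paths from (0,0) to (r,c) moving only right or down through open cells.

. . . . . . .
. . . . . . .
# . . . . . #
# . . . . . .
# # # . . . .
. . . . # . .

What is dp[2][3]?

9

r\c   0   1   2   3   4   5   6
  0   1   1   1   1   1   1   1
  1   1   2   3   4   5   6   7
  2   0   2   5   9  14  20   0
  3   0   2   7  16  30  50  50
  4   0   0   0  16  46  96 146
  5   0   0   0  16   0  96 242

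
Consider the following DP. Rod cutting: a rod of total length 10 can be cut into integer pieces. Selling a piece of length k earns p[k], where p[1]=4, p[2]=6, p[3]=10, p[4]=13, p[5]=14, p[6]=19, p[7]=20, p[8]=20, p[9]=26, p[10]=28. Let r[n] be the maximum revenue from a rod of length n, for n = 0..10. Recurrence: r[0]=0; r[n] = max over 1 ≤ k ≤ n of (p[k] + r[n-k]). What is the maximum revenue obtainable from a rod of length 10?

   n    0    1    2    3    4    5    6    7    8    9   10
r[n]    0    4    8   12   16   20   24   28   32   36   40

40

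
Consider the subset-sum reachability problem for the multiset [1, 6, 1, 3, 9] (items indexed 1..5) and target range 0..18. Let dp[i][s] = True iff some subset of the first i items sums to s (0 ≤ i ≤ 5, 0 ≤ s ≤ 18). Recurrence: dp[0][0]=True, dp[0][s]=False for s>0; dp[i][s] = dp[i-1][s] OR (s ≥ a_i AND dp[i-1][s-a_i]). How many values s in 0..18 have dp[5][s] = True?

19

i\s   0   1   2   3   4   5   6   7   8   9  10  11  12  13  14  15  16  17  18
  0   T   F   F   F   F   F   F   F   F   F   F   F   F   F   F   F   F   F   F
  1   T   T   F   F   F   F   F   F   F   F   F   F   F   F   F   F   F   F   F
  2   T   T   F   F   F   F   T   T   F   F   F   F   F   F   F   F   F   F   F
  3   T   T   T   F   F   F   T   T   T   F   F   F   F   F   F   F   F   F   F
  4   T   T   T   T   T   T   T   T   T   T   T   T   F   F   F   F   F   F   F
  5   T   T   T   T   T   T   T   T   T   T   T   T   T   T   T   T   T   T   T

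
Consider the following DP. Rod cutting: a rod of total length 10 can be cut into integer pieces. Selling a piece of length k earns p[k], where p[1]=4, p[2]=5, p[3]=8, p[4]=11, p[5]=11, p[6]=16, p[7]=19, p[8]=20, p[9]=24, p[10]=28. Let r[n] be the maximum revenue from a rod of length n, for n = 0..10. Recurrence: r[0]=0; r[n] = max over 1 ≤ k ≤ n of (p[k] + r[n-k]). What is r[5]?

   n    0    1    2    3    4    5    6    7    8    9   10
r[n]    0    4    8   12   16   20   24   28   32   36   40

20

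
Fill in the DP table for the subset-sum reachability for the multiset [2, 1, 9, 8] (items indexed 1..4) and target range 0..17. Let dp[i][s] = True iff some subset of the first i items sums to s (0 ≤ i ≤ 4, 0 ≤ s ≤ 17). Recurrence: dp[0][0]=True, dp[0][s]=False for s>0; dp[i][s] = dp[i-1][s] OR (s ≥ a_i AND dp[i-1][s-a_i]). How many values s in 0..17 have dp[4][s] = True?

i\s   0   1   2   3   4   5   6   7   8   9  10  11  12  13  14  15  16  17
  0   T   F   F   F   F   F   F   F   F   F   F   F   F   F   F   F   F   F
  1   T   F   T   F   F   F   F   F   F   F   F   F   F   F   F   F   F   F
  2   T   T   T   T   F   F   F   F   F   F   F   F   F   F   F   F   F   F
  3   T   T   T   T   F   F   F   F   F   T   T   T   T   F   F   F   F   F
  4   T   T   T   T   F   F   F   F   T   T   T   T   T   F   F   F   F   T

10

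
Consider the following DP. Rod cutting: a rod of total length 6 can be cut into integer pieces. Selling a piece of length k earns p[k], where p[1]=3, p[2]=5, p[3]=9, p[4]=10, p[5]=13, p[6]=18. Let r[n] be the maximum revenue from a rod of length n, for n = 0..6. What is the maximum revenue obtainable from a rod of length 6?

18

   n    0    1    2    3    4    5    6
r[n]    0    3    6    9   12   15   18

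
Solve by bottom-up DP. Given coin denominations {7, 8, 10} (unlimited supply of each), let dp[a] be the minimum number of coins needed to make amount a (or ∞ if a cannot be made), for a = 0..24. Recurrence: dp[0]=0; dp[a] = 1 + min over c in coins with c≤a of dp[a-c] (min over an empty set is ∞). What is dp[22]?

 a  0  1  2  3  4  5  6  7  8  9 10 11 12 13 14 15 16 17 18 19 20 21 22 23 24
dp  0  -  -  -  -  -  -  1  1  -  1  -  -  -  2  2  2  2  2  -  2  3  3  3  3
(- denotes ∞ / unreachable)

3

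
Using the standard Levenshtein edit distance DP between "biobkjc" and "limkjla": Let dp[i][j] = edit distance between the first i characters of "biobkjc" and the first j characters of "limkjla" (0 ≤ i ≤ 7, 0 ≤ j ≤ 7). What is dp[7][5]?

4

   ''  l  i  m  k  j  l  a
''  0  1  2  3  4  5  6  7
 b  1  1  2  3  4  5  6  7
 i  2  2  1  2  3  4  5  6
 o  3  3  2  2  3  4  5  6
 b  4  4  3  3  3  4  5  6
 k  5  5  4  4  3  4  5  6
 j  6  6  5  5  4  3  4  5
 c  7  7  6  6  5  4  4  5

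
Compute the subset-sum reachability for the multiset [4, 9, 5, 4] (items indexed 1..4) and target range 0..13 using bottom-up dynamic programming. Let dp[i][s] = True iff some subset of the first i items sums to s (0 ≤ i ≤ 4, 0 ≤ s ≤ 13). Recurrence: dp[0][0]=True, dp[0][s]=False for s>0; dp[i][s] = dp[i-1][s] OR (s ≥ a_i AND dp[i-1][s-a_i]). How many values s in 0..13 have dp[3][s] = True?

5

i\s   0   1   2   3   4   5   6   7   8   9  10  11  12  13
  0   T   F   F   F   F   F   F   F   F   F   F   F   F   F
  1   T   F   F   F   T   F   F   F   F   F   F   F   F   F
  2   T   F   F   F   T   F   F   F   F   T   F   F   F   T
  3   T   F   F   F   T   T   F   F   F   T   F   F   F   T
  4   T   F   F   F   T   T   F   F   T   T   F   F   F   T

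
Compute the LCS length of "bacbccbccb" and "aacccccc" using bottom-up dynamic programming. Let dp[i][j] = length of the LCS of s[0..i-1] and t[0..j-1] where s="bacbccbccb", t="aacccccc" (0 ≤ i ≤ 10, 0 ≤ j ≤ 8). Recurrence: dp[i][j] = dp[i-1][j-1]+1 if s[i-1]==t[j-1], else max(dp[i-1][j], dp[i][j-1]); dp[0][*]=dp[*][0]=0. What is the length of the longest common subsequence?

6

   ''  a  a  c  c  c  c  c  c
''  0  0  0  0  0  0  0  0  0
 b  0  0  0  0  0  0  0  0  0
 a  0  1  1  1  1  1  1  1  1
 c  0  1  1  2  2  2  2  2  2
 b  0  1  1  2  2  2  2  2  2
 c  0  1  1  2  3  3  3  3  3
 c  0  1  1  2  3  4  4  4  4
 b  0  1  1  2  3  4  4  4  4
 c  0  1  1  2  3  4  5  5  5
 c  0  1  1  2  3  4  5  6  6
 b  0  1  1  2  3  4  5  6  6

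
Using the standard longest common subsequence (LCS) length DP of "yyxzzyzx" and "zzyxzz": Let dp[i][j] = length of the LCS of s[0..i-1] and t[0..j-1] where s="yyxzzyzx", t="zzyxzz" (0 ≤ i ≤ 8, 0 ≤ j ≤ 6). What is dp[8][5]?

4

   ''  z  z  y  x  z  z
''  0  0  0  0  0  0  0
 y  0  0  0  1  1  1  1
 y  0  0  0  1  1  1  1
 x  0  0  0  1  2  2  2
 z  0  1  1  1  2  3  3
 z  0  1  2  2  2  3  4
 y  0  1  2  3  3  3  4
 z  0  1  2  3  3  4  4
 x  0  1  2  3  4  4  4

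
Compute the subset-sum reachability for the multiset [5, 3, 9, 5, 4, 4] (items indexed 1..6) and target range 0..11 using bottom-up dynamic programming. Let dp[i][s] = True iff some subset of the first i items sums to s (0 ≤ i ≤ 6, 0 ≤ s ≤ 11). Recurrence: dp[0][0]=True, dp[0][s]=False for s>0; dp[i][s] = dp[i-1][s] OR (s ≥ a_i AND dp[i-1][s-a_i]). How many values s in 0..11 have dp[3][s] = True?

i\s   0   1   2   3   4   5   6   7   8   9  10  11
  0   T   F   F   F   F   F   F   F   F   F   F   F
  1   T   F   F   F   F   T   F   F   F   F   F   F
  2   T   F   F   T   F   T   F   F   T   F   F   F
  3   T   F   F   T   F   T   F   F   T   T   F   F
  4   T   F   F   T   F   T   F   F   T   T   T   F
  5   T   F   F   T   T   T   F   T   T   T   T   F
  6   T   F   F   T   T   T   F   T   T   T   T   T

5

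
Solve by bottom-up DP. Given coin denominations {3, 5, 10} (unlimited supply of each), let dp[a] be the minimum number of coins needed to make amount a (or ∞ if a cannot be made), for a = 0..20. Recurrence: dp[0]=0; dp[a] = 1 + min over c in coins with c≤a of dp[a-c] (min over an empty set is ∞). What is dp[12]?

4

 a  0  1  2  3  4  5  6  7  8  9 10 11 12 13 14 15 16 17 18 19 20
dp  0  -  -  1  -  1  2  -  2  3  1  3  4  2  4  2  3  5  3  4  2
(- denotes ∞ / unreachable)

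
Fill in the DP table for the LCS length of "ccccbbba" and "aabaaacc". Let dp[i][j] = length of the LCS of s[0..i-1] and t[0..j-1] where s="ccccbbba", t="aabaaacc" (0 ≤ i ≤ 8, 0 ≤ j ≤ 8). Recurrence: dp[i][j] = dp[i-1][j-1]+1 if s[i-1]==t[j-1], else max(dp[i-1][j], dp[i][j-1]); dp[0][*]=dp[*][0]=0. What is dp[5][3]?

1

   ''  a  a  b  a  a  a  c  c
''  0  0  0  0  0  0  0  0  0
 c  0  0  0  0  0  0  0  1  1
 c  0  0  0  0  0  0  0  1  2
 c  0  0  0  0  0  0  0  1  2
 c  0  0  0  0  0  0  0  1  2
 b  0  0  0  1  1  1  1  1  2
 b  0  0  0  1  1  1  1  1  2
 b  0  0  0  1  1  1  1  1  2
 a  0  1  1  1  2  2  2  2  2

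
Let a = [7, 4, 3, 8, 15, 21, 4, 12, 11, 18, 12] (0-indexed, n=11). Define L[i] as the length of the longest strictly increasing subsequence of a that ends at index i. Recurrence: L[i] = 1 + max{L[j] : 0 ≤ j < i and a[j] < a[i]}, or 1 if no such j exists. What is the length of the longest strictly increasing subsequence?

4

   i    0    1    2    3    4    5    6    7    8    9   10
a[i]    7    4    3    8   15   21    4   12   11   18   12
L[i]    1    1    1    2    3    4    2    3    3    4    4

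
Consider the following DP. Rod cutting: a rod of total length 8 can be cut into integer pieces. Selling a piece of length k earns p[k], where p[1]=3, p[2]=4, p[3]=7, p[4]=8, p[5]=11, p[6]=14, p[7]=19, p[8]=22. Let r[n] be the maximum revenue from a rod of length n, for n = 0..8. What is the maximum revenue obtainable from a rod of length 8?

24

   n    0    1    2    3    4    5    6    7    8
r[n]    0    3    6    9   12   15   18   21   24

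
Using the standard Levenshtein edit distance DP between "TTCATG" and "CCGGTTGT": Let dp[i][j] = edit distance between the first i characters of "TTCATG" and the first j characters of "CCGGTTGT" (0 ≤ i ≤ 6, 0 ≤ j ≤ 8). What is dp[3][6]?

5

   ''  C  C  G  G  T  T  G  T
''  0  1  2  3  4  5  6  7  8
 T  1  1  2  3  4  4  5  6  7
 T  2  2  2  3  4  4  4  5  6
 C  3  2  2  3  4  5  5  5  6
 A  4  3  3  3  4  5  6  6  6
 T  5  4  4  4  4  4  5  6  6
 G  6  5  5  4  4  5  5  5  6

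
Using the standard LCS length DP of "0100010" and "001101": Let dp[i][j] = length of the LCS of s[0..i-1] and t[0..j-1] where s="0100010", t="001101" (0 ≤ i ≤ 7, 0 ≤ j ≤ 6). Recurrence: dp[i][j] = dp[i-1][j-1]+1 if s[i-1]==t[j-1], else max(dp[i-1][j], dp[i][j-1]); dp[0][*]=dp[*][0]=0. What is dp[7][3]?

3

   ''  0  0  1  1  0  1
''  0  0  0  0  0  0  0
 0  0  1  1  1  1  1  1
 1  0  1  1  2  2  2  2
 0  0  1  2  2  2  3  3
 0  0  1  2  2  2  3  3
 0  0  1  2  2  2  3  3
 1  0  1  2  3  3  3  4
 0  0  1  2  3  3  4  4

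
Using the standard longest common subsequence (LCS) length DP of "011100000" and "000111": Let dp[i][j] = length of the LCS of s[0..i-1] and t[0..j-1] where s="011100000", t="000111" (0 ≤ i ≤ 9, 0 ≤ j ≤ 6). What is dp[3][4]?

   ''  0  0  0  1  1  1
''  0  0  0  0  0  0  0
 0  0  1  1  1  1  1  1
 1  0  1  1  1  2  2  2
 1  0  1  1  1  2  3  3
 1  0  1  1  1  2  3  4
 0  0  1  2  2  2  3  4
 0  0  1  2  3  3  3  4
 0  0  1  2  3  3  3  4
 0  0  1  2  3  3  3  4
 0  0  1  2  3  3  3  4

2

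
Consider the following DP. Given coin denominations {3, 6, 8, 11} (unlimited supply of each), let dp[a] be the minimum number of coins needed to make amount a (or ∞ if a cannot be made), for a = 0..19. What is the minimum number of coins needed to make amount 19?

 a  0  1  2  3  4  5  6  7  8  9 10 11 12 13 14 15 16 17 18 19
dp  0  -  -  1  -  -  1  -  1  2  -  1  2  -  2  3  2  2  3  2
(- denotes ∞ / unreachable)

2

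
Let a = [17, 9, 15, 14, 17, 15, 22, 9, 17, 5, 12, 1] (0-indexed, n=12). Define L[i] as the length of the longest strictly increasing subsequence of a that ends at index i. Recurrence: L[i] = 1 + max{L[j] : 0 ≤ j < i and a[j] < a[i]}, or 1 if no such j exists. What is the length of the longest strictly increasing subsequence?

   i    0    1    2    3    4    5    6    7    8    9   10   11
a[i]   17    9   15   14   17   15   22    9   17    5   12    1
L[i]    1    1    2    2    3    3    4    1    4    1    2    1

4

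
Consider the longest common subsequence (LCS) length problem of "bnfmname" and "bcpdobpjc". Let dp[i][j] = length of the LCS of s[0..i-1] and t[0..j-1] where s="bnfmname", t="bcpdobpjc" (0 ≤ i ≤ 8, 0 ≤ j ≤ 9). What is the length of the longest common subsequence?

   ''  b  c  p  d  o  b  p  j  c
''  0  0  0  0  0  0  0  0  0  0
 b  0  1  1  1  1  1  1  1  1  1
 n  0  1  1  1  1  1  1  1  1  1
 f  0  1  1  1  1  1  1  1  1  1
 m  0  1  1  1  1  1  1  1  1  1
 n  0  1  1  1  1  1  1  1  1  1
 a  0  1  1  1  1  1  1  1  1  1
 m  0  1  1  1  1  1  1  1  1  1
 e  0  1  1  1  1  1  1  1  1  1

1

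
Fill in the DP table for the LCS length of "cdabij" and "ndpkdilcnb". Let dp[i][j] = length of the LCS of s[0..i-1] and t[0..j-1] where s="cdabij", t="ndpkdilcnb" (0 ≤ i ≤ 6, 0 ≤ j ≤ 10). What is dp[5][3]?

1

   ''  n  d  p  k  d  i  l  c  n  b
''  0  0  0  0  0  0  0  0  0  0  0
 c  0  0  0  0  0  0  0  0  1  1  1
 d  0  0  1  1  1  1  1  1  1  1  1
 a  0  0  1  1  1  1  1  1  1  1  1
 b  0  0  1  1  1  1  1  1  1  1  2
 i  0  0  1  1  1  1  2  2  2  2  2
 j  0  0  1  1  1  1  2  2  2  2  2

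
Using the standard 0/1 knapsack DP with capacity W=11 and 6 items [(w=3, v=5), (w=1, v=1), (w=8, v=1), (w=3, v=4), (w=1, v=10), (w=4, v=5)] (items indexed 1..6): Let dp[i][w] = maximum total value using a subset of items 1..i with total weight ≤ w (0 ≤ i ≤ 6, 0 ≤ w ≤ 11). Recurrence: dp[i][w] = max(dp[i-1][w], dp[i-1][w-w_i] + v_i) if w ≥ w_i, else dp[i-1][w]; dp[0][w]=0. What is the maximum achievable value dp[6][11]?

24

i\w   0   1   2   3   4   5   6   7   8   9  10  11
  0   0   0   0   0   0   0   0   0   0   0   0   0
  1   0   0   0   5   5   5   5   5   5   5   5   5
  2   0   1   1   5   6   6   6   6   6   6   6   6
  3   0   1   1   5   6   6   6   6   6   6   6   6
  4   0   1   1   5   6   6   9  10  10  10  10  10
  5   0  10  11  11  15  16  16  19  20  20  20  20
  6   0  10  11  11  15  16  16  19  20  21  21  24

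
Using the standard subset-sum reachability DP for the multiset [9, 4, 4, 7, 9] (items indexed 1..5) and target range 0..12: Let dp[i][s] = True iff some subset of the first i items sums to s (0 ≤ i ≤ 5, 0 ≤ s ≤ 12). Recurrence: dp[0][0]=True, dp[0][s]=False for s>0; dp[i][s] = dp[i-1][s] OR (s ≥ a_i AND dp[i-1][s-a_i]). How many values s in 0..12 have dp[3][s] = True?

i\s   0   1   2   3   4   5   6   7   8   9  10  11  12
  0   T   F   F   F   F   F   F   F   F   F   F   F   F
  1   T   F   F   F   F   F   F   F   F   T   F   F   F
  2   T   F   F   F   T   F   F   F   F   T   F   F   F
  3   T   F   F   F   T   F   F   F   T   T   F   F   F
  4   T   F   F   F   T   F   F   T   T   T   F   T   F
  5   T   F   F   F   T   F   F   T   T   T   F   T   F

4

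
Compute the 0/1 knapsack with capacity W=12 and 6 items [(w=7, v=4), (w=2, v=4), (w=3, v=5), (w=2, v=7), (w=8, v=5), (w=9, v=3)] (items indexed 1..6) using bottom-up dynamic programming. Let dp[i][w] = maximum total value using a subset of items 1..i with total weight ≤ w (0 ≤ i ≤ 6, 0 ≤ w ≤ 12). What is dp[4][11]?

i\w   0   1   2   3   4   5   6   7   8   9  10  11  12
  0   0   0   0   0   0   0   0   0   0   0   0   0   0
  1   0   0   0   0   0   0   0   4   4   4   4   4   4
  2   0   0   4   4   4   4   4   4   4   8   8   8   8
  3   0   0   4   5   5   9   9   9   9   9   9   9  13
  4   0   0   7   7  11  12  12  16  16  16  16  16  16
  5   0   0   7   7  11  12  12  16  16  16  16  16  16
  6   0   0   7   7  11  12  12  16  16  16  16  16  16

16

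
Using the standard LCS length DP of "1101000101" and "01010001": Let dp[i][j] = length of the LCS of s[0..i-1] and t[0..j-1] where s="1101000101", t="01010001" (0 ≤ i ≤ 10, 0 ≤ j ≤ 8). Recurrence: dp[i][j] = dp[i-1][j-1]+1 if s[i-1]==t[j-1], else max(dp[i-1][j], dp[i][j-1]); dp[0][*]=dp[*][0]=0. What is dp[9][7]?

6

   ''  0  1  0  1  0  0  0  1
''  0  0  0  0  0  0  0  0  0
 1  0  0  1  1  1  1  1  1  1
 1  0  0  1  1  2  2  2  2  2
 0  0  1  1  2  2  3  3  3  3
 1  0  1  2  2  3  3  3  3  4
 0  0  1  2  3  3  4  4  4  4
 0  0  1  2  3  3  4  5  5  5
 0  0  1  2  3  3  4  5  6  6
 1  0  1  2  3  4  4  5  6  7
 0  0  1  2  3  4  5  5  6  7
 1  0  1  2  3  4  5  5  6  7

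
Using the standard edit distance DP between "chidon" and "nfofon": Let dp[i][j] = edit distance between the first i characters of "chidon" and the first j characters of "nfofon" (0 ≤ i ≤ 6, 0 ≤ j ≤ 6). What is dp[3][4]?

   ''  n  f  o  f  o  n
''  0  1  2  3  4  5  6
 c  1  1  2  3  4  5  6
 h  2  2  2  3  4  5  6
 i  3  3  3  3  4  5  6
 d  4  4  4  4  4  5  6
 o  5  5  5  4  5  4  5
 n  6  5  6  5  5  5  4

4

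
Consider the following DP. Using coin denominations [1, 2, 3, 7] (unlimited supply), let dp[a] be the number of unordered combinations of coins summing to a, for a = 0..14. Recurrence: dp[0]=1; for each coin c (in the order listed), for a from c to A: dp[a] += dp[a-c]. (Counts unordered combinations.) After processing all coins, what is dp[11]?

after  coin     0     1     2     3     4     5     6     7     8     9    10    11    12    13    14
          1     1     1     1     1     1     1     1     1     1     1     1     1     1     1     1
          2     1     1     2     2     3     3     4     4     5     5     6     6     7     7     8
          3     1     1     2     3     4     5     7     8    10    12    14    16    19    21    24
          7     1     1     2     3     4     5     7     9    11    14    17    20    24    28    33

20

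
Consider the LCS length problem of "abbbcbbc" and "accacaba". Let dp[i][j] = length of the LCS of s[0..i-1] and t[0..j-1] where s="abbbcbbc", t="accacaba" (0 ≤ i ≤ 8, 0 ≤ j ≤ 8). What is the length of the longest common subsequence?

   ''  a  c  c  a  c  a  b  a
''  0  0  0  0  0  0  0  0  0
 a  0  1  1  1  1  1  1  1  1
 b  0  1  1  1  1  1  1  2  2
 b  0  1  1  1  1  1  1  2  2
 b  0  1  1  1  1  1  1  2  2
 c  0  1  2  2  2  2  2  2  2
 b  0  1  2  2  2  2  2  3  3
 b  0  1  2  2  2  2  2  3  3
 c  0  1  2  3  3  3  3  3  3

3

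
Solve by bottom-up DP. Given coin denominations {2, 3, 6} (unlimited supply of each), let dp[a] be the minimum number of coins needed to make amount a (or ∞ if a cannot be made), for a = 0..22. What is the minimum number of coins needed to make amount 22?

5

 a  0  1  2  3  4  5  6  7  8  9 10 11 12 13 14 15 16 17 18 19 20 21 22
dp  0  -  1  1  2  2  1  3  2  2  3  3  2  4  3  3  4  4  3  5  4  4  5
(- denotes ∞ / unreachable)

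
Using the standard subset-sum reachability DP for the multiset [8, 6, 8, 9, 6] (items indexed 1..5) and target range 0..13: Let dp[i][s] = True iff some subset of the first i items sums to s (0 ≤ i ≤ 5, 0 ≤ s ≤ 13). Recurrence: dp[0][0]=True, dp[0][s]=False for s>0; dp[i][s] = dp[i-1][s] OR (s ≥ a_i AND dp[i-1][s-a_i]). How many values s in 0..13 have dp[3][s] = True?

i\s   0   1   2   3   4   5   6   7   8   9  10  11  12  13
  0   T   F   F   F   F   F   F   F   F   F   F   F   F   F
  1   T   F   F   F   F   F   F   F   T   F   F   F   F   F
  2   T   F   F   F   F   F   T   F   T   F   F   F   F   F
  3   T   F   F   F   F   F   T   F   T   F   F   F   F   F
  4   T   F   F   F   F   F   T   F   T   T   F   F   F   F
  5   T   F   F   F   F   F   T   F   T   T   F   F   T   F

3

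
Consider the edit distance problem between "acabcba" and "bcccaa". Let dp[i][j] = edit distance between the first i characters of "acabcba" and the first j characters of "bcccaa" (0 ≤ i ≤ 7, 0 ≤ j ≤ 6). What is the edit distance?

4

   ''  b  c  c  c  a  a
''  0  1  2  3  4  5  6
 a  1  1  2  3  4  4  5
 c  2  2  1  2  3  4  5
 a  3  3  2  2  3  3  4
 b  4  3  3  3  3  4  4
 c  5  4  3  3  3  4  5
 b  6  5  4  4  4  4  5
 a  7  6  5  5  5  4  4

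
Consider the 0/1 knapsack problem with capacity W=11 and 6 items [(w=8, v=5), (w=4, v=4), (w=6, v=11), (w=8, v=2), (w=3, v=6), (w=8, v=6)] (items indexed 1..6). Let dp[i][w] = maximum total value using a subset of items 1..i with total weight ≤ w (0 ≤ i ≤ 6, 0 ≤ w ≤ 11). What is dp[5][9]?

i\w   0   1   2   3   4   5   6   7   8   9  10  11
  0   0   0   0   0   0   0   0   0   0   0   0   0
  1   0   0   0   0   0   0   0   0   5   5   5   5
  2   0   0   0   0   4   4   4   4   5   5   5   5
  3   0   0   0   0   4   4  11  11  11  11  15  15
  4   0   0   0   0   4   4  11  11  11  11  15  15
  5   0   0   0   6   6   6  11  11  11  17  17  17
  6   0   0   0   6   6   6  11  11  11  17  17  17

17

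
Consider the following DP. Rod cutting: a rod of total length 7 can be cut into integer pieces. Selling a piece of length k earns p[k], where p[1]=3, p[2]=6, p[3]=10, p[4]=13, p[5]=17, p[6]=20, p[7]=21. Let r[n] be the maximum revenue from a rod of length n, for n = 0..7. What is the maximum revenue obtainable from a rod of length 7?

23

   n    0    1    2    3    4    5    6    7
r[n]    0    3    6   10   13   17   20   23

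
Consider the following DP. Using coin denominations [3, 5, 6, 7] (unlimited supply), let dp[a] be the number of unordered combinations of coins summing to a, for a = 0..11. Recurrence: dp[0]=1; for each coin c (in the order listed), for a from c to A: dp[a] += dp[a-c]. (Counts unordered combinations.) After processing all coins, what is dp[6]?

2

after  coin     0     1     2     3     4     5     6     7     8     9    10    11
          3     1     0     0     1     0     0     1     0     0     1     0     0
          5     1     0     0     1     0     1     1     0     1     1     1     1
          6     1     0     0     1     0     1     2     0     1     2     1     2
          7     1     0     0     1     0     1     2     1     1     2     2     2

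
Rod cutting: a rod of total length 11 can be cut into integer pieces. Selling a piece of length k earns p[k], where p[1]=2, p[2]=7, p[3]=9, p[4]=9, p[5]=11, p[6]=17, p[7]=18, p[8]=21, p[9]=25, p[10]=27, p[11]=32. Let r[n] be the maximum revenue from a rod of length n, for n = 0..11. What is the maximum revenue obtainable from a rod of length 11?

   n    0    1    2    3    4    5    6    7    8    9   10   11
r[n]    0    2    7    9   14   16   21   23   28   30   35   37

37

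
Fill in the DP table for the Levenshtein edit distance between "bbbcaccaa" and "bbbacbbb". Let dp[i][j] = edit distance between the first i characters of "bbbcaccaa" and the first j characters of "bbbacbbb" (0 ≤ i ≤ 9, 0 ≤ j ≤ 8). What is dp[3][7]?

4

   ''  b  b  b  a  c  b  b  b
''  0  1  2  3  4  5  6  7  8
 b  1  0  1  2  3  4  5  6  7
 b  2  1  0  1  2  3  4  5  6
 b  3  2  1  0  1  2  3  4  5
 c  4  3  2  1  1  1  2  3  4
 a  5  4  3  2  1  2  2  3  4
 c  6  5  4  3  2  1  2  3  4
 c  7  6  5  4  3  2  2  3  4
 a  8  7  6  5  4  3  3  3  4
 a  9  8  7  6  5  4  4  4  4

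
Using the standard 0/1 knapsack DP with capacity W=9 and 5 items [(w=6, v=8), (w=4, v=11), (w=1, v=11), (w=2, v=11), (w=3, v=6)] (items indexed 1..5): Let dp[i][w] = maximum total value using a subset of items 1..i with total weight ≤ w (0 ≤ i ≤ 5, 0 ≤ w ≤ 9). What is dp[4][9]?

i\w   0   1   2   3   4   5   6   7   8   9
  0   0   0   0   0   0   0   0   0   0   0
  1   0   0   0   0   0   0   8   8   8   8
  2   0   0   0   0  11  11  11  11  11  11
  3   0  11  11  11  11  22  22  22  22  22
  4   0  11  11  22  22  22  22  33  33  33
  5   0  11  11  22  22  22  28  33  33  33

33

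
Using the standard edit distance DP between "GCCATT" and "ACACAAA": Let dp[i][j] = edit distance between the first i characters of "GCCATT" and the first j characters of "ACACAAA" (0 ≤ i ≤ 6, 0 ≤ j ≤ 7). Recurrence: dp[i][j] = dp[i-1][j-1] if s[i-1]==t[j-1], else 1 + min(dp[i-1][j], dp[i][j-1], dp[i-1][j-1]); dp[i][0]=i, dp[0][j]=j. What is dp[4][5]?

2

   ''  A  C  A  C  A  A  A
''  0  1  2  3  4  5  6  7
 G  1  1  2  3  4  5  6  7
 C  2  2  1  2  3  4  5  6
 C  3  3  2  2  2  3  4  5
 A  4  3  3  2  3  2  3  4
 T  5  4  4  3  3  3  3  4
 T  6  5  5  4  4  4  4  4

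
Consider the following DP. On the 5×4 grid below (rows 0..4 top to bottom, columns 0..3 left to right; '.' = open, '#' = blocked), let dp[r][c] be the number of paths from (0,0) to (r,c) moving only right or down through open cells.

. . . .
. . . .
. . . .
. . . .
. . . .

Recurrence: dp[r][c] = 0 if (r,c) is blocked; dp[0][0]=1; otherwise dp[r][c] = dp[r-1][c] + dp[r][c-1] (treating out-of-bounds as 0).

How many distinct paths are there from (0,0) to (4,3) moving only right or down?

r\c   0   1   2   3
  0   1   1   1   1
  1   1   2   3   4
  2   1   3   6  10
  3   1   4  10  20
  4   1   5  15  35

35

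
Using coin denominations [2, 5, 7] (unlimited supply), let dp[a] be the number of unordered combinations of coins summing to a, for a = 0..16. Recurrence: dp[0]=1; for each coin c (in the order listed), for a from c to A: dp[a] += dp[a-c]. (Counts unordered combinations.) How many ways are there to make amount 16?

after  coin     0     1     2     3     4     5     6     7     8     9    10    11    12    13    14    15    16
          2     1     0     1     0     1     0     1     0     1     0     1     0     1     0     1     0     1
          5     1     0     1     0     1     1     1     1     1     1     2     1     2     1     2     2     2
          7     1     0     1     0     1     1     1     2     1     2     2     2     3     2     4     3     4

4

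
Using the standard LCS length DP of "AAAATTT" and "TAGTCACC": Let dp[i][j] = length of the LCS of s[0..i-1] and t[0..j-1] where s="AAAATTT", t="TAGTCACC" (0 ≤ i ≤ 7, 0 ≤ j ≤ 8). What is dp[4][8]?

2

   ''  T  A  G  T  C  A  C  C
''  0  0  0  0  0  0  0  0  0
 A  0  0  1  1  1  1  1  1  1
 A  0  0  1  1  1  1  2  2  2
 A  0  0  1  1  1  1  2  2  2
 A  0  0  1  1  1  1  2  2  2
 T  0  1  1  1  2  2  2  2  2
 T  0  1  1  1  2  2  2  2  2
 T  0  1  1  1  2  2  2  2  2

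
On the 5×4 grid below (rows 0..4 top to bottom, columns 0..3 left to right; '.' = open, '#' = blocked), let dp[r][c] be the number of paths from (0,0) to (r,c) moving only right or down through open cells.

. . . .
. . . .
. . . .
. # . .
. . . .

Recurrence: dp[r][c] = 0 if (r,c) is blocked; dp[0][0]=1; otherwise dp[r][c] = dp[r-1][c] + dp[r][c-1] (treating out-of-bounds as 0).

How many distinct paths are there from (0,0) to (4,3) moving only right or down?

23

r\c   0   1   2   3
  0   1   1   1   1
  1   1   2   3   4
  2   1   3   6  10
  3   1   0   6  16
  4   1   1   7  23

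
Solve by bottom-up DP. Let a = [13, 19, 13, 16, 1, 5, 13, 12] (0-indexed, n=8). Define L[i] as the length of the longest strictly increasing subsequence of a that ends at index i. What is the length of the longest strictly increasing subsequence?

   i    0    1    2    3    4    5    6    7
a[i]   13   19   13   16    1    5   13   12
L[i]    1    2    1    2    1    2    3    3

3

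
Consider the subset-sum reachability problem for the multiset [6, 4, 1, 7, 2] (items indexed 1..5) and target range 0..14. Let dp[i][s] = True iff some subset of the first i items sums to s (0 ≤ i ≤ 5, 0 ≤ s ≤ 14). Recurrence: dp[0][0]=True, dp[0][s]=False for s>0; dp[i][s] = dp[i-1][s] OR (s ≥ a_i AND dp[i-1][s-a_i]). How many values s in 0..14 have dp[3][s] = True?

i\s   0   1   2   3   4   5   6   7   8   9  10  11  12  13  14
  0   T   F   F   F   F   F   F   F   F   F   F   F   F   F   F
  1   T   F   F   F   F   F   T   F   F   F   F   F   F   F   F
  2   T   F   F   F   T   F   T   F   F   F   T   F   F   F   F
  3   T   T   F   F   T   T   T   T   F   F   T   T   F   F   F
  4   T   T   F   F   T   T   T   T   T   F   T   T   T   T   T
  5   T   T   T   T   T   T   T   T   T   T   T   T   T   T   T

8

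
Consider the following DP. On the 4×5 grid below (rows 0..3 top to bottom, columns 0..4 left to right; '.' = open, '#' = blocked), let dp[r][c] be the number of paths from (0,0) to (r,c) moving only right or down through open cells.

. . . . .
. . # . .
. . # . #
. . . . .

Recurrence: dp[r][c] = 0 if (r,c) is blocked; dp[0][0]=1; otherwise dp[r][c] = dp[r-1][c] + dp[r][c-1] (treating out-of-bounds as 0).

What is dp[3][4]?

r\c   0   1   2   3   4
  0   1   1   1   1   1
  1   1   2   0   1   2
  2   1   3   0   1   0
  3   1   4   4   5   5

5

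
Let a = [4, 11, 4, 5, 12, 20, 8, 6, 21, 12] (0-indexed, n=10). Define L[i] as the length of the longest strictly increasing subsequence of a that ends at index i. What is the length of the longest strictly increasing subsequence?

5

   i    0    1    2    3    4    5    6    7    8    9
a[i]    4   11    4    5   12   20    8    6   21   12
L[i]    1    2    1    2    3    4    3    3    5    4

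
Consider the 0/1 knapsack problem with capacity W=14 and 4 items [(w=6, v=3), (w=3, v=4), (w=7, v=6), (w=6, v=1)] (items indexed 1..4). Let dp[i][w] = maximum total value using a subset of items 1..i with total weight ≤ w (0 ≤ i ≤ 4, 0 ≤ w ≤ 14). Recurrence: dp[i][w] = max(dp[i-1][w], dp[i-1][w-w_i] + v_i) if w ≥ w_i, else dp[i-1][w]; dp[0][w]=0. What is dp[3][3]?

4

i\w   0   1   2   3   4   5   6   7   8   9  10  11  12  13  14
  0   0   0   0   0   0   0   0   0   0   0   0   0   0   0   0
  1   0   0   0   0   0   0   3   3   3   3   3   3   3   3   3
  2   0   0   0   4   4   4   4   4   4   7   7   7   7   7   7
  3   0   0   0   4   4   4   4   6   6   7  10  10  10  10  10
  4   0   0   0   4   4   4   4   6   6   7  10  10  10  10  10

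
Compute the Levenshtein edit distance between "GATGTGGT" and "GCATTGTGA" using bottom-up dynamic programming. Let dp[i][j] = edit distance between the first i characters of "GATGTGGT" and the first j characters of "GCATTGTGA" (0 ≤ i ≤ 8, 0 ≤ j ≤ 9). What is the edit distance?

   ''  G  C  A  T  T  G  T  G  A
''  0  1  2  3  4  5  6  7  8  9
 G  1  0  1  2  3  4  5  6  7  8
 A  2  1  1  1  2  3  4  5  6  7
 T  3  2  2  2  1  2  3  4  5  6
 G  4  3  3  3  2  2  2  3  4  5
 T  5  4  4  4  3  2  3  2  3  4
 G  6  5  5  5  4  3  2  3  2  3
 G  7  6  6  6  5  4  3  3  3  3
 T  8  7  7  7  6  5  4  3  4  4

4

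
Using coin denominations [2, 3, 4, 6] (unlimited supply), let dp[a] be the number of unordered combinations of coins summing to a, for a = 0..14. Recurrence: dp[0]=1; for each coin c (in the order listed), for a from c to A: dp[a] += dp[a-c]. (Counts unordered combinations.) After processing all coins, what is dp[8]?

5

after  coin     0     1     2     3     4     5     6     7     8     9    10    11    12    13    14
          2     1     0     1     0     1     0     1     0     1     0     1     0     1     0     1
          3     1     0     1     1     1     1     2     1     2     2     2     2     3     2     3
          4     1     0     1     1     2     1     3     2     4     3     5     4     7     5     8
          6     1     0     1     1     2     1     4     2     5     4     7     5    11     7    13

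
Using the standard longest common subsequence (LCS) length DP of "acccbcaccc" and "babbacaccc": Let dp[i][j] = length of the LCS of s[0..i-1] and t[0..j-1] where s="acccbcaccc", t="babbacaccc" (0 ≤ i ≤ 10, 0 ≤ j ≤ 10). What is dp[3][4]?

1

   ''  b  a  b  b  a  c  a  c  c  c
''  0  0  0  0  0  0  0  0  0  0  0
 a  0  0  1  1  1  1  1  1  1  1  1
 c  0  0  1  1  1  1  2  2  2  2  2
 c  0  0  1  1  1  1  2  2  3  3  3
 c  0  0  1  1  1  1  2  2  3  4  4
 b  0  1  1  2  2  2  2  2  3  4  4
 c  0  1  1  2  2  2  3  3  3  4  5
 a  0  1  2  2  2  3  3  4  4  4  5
 c  0  1  2  2  2  3  4  4  5  5  5
 c  0  1  2  2  2  3  4  4  5  6  6
 c  0  1  2  2  2  3  4  4  5  6  7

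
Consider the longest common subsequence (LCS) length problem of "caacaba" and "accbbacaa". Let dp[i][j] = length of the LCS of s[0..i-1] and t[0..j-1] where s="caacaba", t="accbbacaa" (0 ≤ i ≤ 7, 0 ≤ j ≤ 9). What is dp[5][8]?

4

   ''  a  c  c  b  b  a  c  a  a
''  0  0  0  0  0  0  0  0  0  0
 c  0  0  1  1  1  1  1  1  1  1
 a  0  1  1  1  1  1  2  2  2  2
 a  0  1  1  1  1  1  2  2  3  3
 c  0  1  2  2  2  2  2  3  3  3
 a  0  1  2  2  2  2  3  3  4  4
 b  0  1  2  2  3  3  3  3  4  4
 a  0  1  2  2  3  3  4  4  4  5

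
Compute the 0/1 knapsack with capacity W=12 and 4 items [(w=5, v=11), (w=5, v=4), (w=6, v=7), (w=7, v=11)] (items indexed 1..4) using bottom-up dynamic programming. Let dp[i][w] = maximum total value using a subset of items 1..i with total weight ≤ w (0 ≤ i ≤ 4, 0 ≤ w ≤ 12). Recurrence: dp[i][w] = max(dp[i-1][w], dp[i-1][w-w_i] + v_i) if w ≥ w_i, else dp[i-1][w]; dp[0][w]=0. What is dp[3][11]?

18

i\w   0   1   2   3   4   5   6   7   8   9  10  11  12
  0   0   0   0   0   0   0   0   0   0   0   0   0   0
  1   0   0   0   0   0  11  11  11  11  11  11  11  11
  2   0   0   0   0   0  11  11  11  11  11  15  15  15
  3   0   0   0   0   0  11  11  11  11  11  15  18  18
  4   0   0   0   0   0  11  11  11  11  11  15  18  22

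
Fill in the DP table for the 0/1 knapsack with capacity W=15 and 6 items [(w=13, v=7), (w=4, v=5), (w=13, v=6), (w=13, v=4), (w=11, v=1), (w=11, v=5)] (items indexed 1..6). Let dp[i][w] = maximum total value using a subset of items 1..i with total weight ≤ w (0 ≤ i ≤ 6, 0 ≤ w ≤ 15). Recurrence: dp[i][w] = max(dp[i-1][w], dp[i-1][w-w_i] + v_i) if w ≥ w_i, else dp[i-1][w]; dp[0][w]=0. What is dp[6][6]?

5

i\w   0   1   2   3   4   5   6   7   8   9  10  11  12  13  14  15
  0   0   0   0   0   0   0   0   0   0   0   0   0   0   0   0   0
  1   0   0   0   0   0   0   0   0   0   0   0   0   0   7   7   7
  2   0   0   0   0   5   5   5   5   5   5   5   5   5   7   7   7
  3   0   0   0   0   5   5   5   5   5   5   5   5   5   7   7   7
  4   0   0   0   0   5   5   5   5   5   5   5   5   5   7   7   7
  5   0   0   0   0   5   5   5   5   5   5   5   5   5   7   7   7
  6   0   0   0   0   5   5   5   5   5   5   5   5   5   7   7  10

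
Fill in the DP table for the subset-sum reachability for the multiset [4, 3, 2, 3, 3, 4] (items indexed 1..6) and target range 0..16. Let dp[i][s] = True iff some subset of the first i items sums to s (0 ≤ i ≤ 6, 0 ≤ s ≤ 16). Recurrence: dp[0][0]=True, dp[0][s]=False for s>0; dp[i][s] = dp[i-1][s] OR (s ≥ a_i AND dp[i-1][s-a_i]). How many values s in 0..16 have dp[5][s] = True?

14

i\s   0   1   2   3   4   5   6   7   8   9  10  11  12  13  14  15  16
  0   T   F   F   F   F   F   F   F   F   F   F   F   F   F   F   F   F
  1   T   F   F   F   T   F   F   F   F   F   F   F   F   F   F   F   F
  2   T   F   F   T   T   F   F   T   F   F   F   F   F   F   F   F   F
  3   T   F   T   T   T   T   T   T   F   T   F   F   F   F   F   F   F
  4   T   F   T   T   T   T   T   T   T   T   T   F   T   F   F   F   F
  5   T   F   T   T   T   T   T   T   T   T   T   T   T   T   F   T   F
  6   T   F   T   T   T   T   T   T   T   T   T   T   T   T   T   T   T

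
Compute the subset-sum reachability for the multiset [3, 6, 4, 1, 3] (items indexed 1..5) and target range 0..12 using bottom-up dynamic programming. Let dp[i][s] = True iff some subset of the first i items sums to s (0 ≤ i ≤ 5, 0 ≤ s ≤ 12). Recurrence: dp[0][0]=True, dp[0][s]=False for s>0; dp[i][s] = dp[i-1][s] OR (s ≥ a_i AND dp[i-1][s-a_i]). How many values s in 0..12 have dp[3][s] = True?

7

i\s   0   1   2   3   4   5   6   7   8   9  10  11  12
  0   T   F   F   F   F   F   F   F   F   F   F   F   F
  1   T   F   F   T   F   F   F   F   F   F   F   F   F
  2   T   F   F   T   F   F   T   F   F   T   F   F   F
  3   T   F   F   T   T   F   T   T   F   T   T   F   F
  4   T   T   F   T   T   T   T   T   T   T   T   T   F
  5   T   T   F   T   T   T   T   T   T   T   T   T   T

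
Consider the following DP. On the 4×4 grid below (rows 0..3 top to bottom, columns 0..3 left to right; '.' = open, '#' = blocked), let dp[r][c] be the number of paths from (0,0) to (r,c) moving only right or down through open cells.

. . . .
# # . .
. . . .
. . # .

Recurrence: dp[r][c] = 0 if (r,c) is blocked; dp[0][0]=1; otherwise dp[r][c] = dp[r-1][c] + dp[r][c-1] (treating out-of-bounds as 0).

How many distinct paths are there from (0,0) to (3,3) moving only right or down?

r\c   0   1   2   3
  0   1   1   1   1
  1   0   0   1   2
  2   0   0   1   3
  3   0   0   0   3

3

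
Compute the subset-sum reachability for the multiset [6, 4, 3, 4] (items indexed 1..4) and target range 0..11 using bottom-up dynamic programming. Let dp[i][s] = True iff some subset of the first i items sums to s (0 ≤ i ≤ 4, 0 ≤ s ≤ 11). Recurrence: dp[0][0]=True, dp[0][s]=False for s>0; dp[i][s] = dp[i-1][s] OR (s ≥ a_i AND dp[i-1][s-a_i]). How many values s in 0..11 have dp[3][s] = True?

7

i\s   0   1   2   3   4   5   6   7   8   9  10  11
  0   T   F   F   F   F   F   F   F   F   F   F   F
  1   T   F   F   F   F   F   T   F   F   F   F   F
  2   T   F   F   F   T   F   T   F   F   F   T   F
  3   T   F   F   T   T   F   T   T   F   T   T   F
  4   T   F   F   T   T   F   T   T   T   T   T   T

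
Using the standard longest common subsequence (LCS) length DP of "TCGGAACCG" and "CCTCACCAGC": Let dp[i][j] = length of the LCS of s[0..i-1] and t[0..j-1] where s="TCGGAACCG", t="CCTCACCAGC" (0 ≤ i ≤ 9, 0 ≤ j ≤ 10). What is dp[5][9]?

   ''  C  C  T  C  A  C  C  A  G  C
''  0  0  0  0  0  0  0  0  0  0  0
 T  0  0  0  1  1  1  1  1  1  1  1
 C  0  1  1  1  2  2  2  2  2  2  2
 G  0  1  1  1  2  2  2  2  2  3  3
 G  0  1  1  1  2  2  2  2  2  3  3
 A  0  1  1  1  2  3  3  3  3  3  3
 A  0  1  1  1  2  3  3  3  4  4  4
 C  0  1  2  2  2  3  4  4  4  4  5
 C  0  1  2  2  3  3  4  5  5  5  5
 G  0  1  2  2  3  3  4  5  5  6  6

3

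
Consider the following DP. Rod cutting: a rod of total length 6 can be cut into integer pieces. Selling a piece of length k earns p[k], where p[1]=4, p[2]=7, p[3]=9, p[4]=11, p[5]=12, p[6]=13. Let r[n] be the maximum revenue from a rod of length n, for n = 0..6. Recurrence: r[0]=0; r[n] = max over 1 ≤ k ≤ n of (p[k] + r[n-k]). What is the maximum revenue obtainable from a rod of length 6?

   n    0    1    2    3    4    5    6
r[n]    0    4    8   12   16   20   24

24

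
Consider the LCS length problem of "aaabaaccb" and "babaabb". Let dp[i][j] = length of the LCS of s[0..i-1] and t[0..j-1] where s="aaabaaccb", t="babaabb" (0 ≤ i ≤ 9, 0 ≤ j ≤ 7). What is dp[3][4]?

   ''  b  a  b  a  a  b  b
''  0  0  0  0  0  0  0  0
 a  0  0  1  1  1  1  1  1
 a  0  0  1  1  2  2  2  2
 a  0  0  1  1  2  3  3  3
 b  0  1  1  2  2  3  4  4
 a  0  1  2  2  3  3  4  4
 a  0  1  2  2  3  4  4  4
 c  0  1  2  2  3  4  4  4
 c  0  1  2  2  3  4  4  4
 b  0  1  2  3  3  4  5  5

2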